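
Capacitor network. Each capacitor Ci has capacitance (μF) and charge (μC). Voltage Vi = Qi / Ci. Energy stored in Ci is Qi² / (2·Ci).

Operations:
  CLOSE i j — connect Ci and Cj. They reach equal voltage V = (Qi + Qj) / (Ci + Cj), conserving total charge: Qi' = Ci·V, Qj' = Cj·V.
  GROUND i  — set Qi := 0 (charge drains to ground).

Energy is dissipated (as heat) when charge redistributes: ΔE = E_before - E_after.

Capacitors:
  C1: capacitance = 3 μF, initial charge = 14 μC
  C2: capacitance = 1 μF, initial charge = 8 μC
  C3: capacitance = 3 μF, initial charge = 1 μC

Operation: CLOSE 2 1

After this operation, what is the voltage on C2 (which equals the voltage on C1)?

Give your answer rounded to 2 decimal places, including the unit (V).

Initial: C1(3μF, Q=14μC, V=4.67V), C2(1μF, Q=8μC, V=8.00V), C3(3μF, Q=1μC, V=0.33V)
Op 1: CLOSE 2-1: Q_total=22.00, C_total=4.00, V=5.50; Q2=5.50, Q1=16.50; dissipated=4.167

Answer: 5.50 V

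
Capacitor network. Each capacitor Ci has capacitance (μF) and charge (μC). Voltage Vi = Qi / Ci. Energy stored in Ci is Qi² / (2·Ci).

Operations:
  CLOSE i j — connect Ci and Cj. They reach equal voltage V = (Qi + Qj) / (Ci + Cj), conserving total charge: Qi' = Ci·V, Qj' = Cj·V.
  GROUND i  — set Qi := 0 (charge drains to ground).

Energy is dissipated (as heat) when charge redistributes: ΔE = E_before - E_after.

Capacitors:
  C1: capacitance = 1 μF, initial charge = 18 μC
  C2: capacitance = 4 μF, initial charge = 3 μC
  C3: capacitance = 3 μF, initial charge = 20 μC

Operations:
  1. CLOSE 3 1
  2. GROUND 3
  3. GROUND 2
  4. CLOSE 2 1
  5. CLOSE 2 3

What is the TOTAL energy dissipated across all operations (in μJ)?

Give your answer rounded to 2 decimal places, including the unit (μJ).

Initial: C1(1μF, Q=18μC, V=18.00V), C2(4μF, Q=3μC, V=0.75V), C3(3μF, Q=20μC, V=6.67V)
Op 1: CLOSE 3-1: Q_total=38.00, C_total=4.00, V=9.50; Q3=28.50, Q1=9.50; dissipated=48.167
Op 2: GROUND 3: Q3=0; energy lost=135.375
Op 3: GROUND 2: Q2=0; energy lost=1.125
Op 4: CLOSE 2-1: Q_total=9.50, C_total=5.00, V=1.90; Q2=7.60, Q1=1.90; dissipated=36.100
Op 5: CLOSE 2-3: Q_total=7.60, C_total=7.00, V=1.09; Q2=4.34, Q3=3.26; dissipated=3.094
Total dissipated: 223.861 μJ

Answer: 223.86 μJ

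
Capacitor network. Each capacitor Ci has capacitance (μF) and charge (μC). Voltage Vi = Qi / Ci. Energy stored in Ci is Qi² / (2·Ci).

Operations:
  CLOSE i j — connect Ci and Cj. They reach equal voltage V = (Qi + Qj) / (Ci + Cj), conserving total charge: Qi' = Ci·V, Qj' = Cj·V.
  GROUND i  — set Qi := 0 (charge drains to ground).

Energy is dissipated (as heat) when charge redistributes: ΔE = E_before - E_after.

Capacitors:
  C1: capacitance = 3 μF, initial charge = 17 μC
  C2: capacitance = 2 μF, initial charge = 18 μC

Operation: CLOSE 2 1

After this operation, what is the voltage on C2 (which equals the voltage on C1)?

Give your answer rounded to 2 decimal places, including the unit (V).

Initial: C1(3μF, Q=17μC, V=5.67V), C2(2μF, Q=18μC, V=9.00V)
Op 1: CLOSE 2-1: Q_total=35.00, C_total=5.00, V=7.00; Q2=14.00, Q1=21.00; dissipated=6.667

Answer: 7.00 V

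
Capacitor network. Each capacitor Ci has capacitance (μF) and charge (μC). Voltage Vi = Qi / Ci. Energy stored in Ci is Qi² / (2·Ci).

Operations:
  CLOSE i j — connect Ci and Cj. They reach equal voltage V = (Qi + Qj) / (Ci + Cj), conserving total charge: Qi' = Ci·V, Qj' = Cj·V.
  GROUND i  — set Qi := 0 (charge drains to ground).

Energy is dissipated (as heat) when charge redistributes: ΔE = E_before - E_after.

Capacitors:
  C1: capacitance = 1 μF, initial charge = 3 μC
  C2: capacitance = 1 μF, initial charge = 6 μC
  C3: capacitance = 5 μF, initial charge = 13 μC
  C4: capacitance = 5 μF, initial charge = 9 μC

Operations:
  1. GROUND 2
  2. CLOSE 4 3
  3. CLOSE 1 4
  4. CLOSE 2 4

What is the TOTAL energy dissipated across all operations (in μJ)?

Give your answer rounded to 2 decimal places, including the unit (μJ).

Initial: C1(1μF, Q=3μC, V=3.00V), C2(1μF, Q=6μC, V=6.00V), C3(5μF, Q=13μC, V=2.60V), C4(5μF, Q=9μC, V=1.80V)
Op 1: GROUND 2: Q2=0; energy lost=18.000
Op 2: CLOSE 4-3: Q_total=22.00, C_total=10.00, V=2.20; Q4=11.00, Q3=11.00; dissipated=0.800
Op 3: CLOSE 1-4: Q_total=14.00, C_total=6.00, V=2.33; Q1=2.33, Q4=11.67; dissipated=0.267
Op 4: CLOSE 2-4: Q_total=11.67, C_total=6.00, V=1.94; Q2=1.94, Q4=9.72; dissipated=2.269
Total dissipated: 21.335 μJ

Answer: 21.34 μJ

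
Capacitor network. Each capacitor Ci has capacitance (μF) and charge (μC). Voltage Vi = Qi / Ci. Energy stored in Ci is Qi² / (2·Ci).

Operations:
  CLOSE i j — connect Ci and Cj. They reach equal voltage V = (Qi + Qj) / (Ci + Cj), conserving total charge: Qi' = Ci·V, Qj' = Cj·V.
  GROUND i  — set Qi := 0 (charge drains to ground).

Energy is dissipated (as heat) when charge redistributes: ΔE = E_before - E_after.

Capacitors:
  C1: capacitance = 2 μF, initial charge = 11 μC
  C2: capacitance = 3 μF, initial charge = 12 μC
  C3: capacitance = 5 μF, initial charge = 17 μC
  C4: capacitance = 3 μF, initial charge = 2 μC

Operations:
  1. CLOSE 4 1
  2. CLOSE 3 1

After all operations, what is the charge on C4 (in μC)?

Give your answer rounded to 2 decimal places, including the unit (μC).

Answer: 7.80 μC

Derivation:
Initial: C1(2μF, Q=11μC, V=5.50V), C2(3μF, Q=12μC, V=4.00V), C3(5μF, Q=17μC, V=3.40V), C4(3μF, Q=2μC, V=0.67V)
Op 1: CLOSE 4-1: Q_total=13.00, C_total=5.00, V=2.60; Q4=7.80, Q1=5.20; dissipated=14.017
Op 2: CLOSE 3-1: Q_total=22.20, C_total=7.00, V=3.17; Q3=15.86, Q1=6.34; dissipated=0.457
Final charges: Q1=6.34, Q2=12.00, Q3=15.86, Q4=7.80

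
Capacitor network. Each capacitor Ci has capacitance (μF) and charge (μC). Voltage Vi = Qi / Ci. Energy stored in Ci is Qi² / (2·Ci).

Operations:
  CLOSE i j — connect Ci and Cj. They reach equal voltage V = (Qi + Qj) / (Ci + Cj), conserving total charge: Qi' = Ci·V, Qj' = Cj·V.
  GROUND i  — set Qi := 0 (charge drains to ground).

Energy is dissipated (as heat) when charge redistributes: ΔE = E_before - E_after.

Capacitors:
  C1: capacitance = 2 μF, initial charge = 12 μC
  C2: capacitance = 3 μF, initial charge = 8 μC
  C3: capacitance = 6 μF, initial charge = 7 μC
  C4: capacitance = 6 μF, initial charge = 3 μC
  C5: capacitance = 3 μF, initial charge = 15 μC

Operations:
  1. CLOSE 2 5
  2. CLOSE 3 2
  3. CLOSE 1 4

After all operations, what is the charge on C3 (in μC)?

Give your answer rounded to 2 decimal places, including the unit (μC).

Answer: 12.33 μC

Derivation:
Initial: C1(2μF, Q=12μC, V=6.00V), C2(3μF, Q=8μC, V=2.67V), C3(6μF, Q=7μC, V=1.17V), C4(6μF, Q=3μC, V=0.50V), C5(3μF, Q=15μC, V=5.00V)
Op 1: CLOSE 2-5: Q_total=23.00, C_total=6.00, V=3.83; Q2=11.50, Q5=11.50; dissipated=4.083
Op 2: CLOSE 3-2: Q_total=18.50, C_total=9.00, V=2.06; Q3=12.33, Q2=6.17; dissipated=7.111
Op 3: CLOSE 1-4: Q_total=15.00, C_total=8.00, V=1.88; Q1=3.75, Q4=11.25; dissipated=22.688
Final charges: Q1=3.75, Q2=6.17, Q3=12.33, Q4=11.25, Q5=11.50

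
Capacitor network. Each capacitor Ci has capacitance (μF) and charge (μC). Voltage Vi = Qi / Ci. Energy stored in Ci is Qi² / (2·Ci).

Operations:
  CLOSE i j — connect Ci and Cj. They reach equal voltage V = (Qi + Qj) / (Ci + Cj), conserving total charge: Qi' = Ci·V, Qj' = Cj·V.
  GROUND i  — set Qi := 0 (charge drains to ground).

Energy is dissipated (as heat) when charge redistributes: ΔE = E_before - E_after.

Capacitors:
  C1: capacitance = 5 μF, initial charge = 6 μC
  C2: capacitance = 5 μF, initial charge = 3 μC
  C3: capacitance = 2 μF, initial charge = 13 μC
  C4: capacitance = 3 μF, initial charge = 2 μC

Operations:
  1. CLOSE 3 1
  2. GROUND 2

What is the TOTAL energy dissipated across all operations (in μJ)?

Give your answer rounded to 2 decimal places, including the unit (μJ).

Initial: C1(5μF, Q=6μC, V=1.20V), C2(5μF, Q=3μC, V=0.60V), C3(2μF, Q=13μC, V=6.50V), C4(3μF, Q=2μC, V=0.67V)
Op 1: CLOSE 3-1: Q_total=19.00, C_total=7.00, V=2.71; Q3=5.43, Q1=13.57; dissipated=20.064
Op 2: GROUND 2: Q2=0; energy lost=0.900
Total dissipated: 20.964 μJ

Answer: 20.96 μJ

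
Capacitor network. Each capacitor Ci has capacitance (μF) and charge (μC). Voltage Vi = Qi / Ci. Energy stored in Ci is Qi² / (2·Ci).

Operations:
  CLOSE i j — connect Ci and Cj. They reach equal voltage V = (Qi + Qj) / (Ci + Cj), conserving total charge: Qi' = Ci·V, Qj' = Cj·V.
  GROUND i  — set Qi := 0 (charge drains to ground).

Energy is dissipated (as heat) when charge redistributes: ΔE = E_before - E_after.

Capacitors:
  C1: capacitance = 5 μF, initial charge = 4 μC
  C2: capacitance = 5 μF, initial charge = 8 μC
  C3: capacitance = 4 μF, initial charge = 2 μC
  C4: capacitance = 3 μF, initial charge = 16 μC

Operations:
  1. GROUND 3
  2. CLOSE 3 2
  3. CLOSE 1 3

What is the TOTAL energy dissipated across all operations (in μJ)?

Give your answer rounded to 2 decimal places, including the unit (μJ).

Answer: 3.35 μJ

Derivation:
Initial: C1(5μF, Q=4μC, V=0.80V), C2(5μF, Q=8μC, V=1.60V), C3(4μF, Q=2μC, V=0.50V), C4(3μF, Q=16μC, V=5.33V)
Op 1: GROUND 3: Q3=0; energy lost=0.500
Op 2: CLOSE 3-2: Q_total=8.00, C_total=9.00, V=0.89; Q3=3.56, Q2=4.44; dissipated=2.844
Op 3: CLOSE 1-3: Q_total=7.56, C_total=9.00, V=0.84; Q1=4.20, Q3=3.36; dissipated=0.009
Total dissipated: 3.353 μJ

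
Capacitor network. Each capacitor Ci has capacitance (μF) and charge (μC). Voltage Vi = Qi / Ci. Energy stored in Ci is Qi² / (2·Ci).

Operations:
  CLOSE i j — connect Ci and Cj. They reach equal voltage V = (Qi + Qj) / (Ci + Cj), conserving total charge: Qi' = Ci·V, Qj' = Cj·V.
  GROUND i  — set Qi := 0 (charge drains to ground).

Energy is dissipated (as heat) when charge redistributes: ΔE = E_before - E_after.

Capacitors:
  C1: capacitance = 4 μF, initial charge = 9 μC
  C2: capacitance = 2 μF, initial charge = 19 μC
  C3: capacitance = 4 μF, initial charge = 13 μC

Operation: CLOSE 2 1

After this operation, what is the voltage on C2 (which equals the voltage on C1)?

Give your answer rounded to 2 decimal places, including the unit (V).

Initial: C1(4μF, Q=9μC, V=2.25V), C2(2μF, Q=19μC, V=9.50V), C3(4μF, Q=13μC, V=3.25V)
Op 1: CLOSE 2-1: Q_total=28.00, C_total=6.00, V=4.67; Q2=9.33, Q1=18.67; dissipated=35.042

Answer: 4.67 V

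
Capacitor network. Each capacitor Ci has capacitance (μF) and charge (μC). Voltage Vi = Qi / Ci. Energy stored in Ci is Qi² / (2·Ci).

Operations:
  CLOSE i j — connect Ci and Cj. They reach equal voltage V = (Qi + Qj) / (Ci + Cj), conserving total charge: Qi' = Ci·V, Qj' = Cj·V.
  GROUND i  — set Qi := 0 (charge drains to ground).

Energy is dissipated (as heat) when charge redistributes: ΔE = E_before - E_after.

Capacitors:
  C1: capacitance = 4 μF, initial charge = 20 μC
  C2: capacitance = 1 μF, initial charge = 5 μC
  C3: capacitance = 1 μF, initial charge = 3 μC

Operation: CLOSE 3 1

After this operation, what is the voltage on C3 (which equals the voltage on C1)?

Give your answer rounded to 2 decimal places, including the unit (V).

Initial: C1(4μF, Q=20μC, V=5.00V), C2(1μF, Q=5μC, V=5.00V), C3(1μF, Q=3μC, V=3.00V)
Op 1: CLOSE 3-1: Q_total=23.00, C_total=5.00, V=4.60; Q3=4.60, Q1=18.40; dissipated=1.600

Answer: 4.60 V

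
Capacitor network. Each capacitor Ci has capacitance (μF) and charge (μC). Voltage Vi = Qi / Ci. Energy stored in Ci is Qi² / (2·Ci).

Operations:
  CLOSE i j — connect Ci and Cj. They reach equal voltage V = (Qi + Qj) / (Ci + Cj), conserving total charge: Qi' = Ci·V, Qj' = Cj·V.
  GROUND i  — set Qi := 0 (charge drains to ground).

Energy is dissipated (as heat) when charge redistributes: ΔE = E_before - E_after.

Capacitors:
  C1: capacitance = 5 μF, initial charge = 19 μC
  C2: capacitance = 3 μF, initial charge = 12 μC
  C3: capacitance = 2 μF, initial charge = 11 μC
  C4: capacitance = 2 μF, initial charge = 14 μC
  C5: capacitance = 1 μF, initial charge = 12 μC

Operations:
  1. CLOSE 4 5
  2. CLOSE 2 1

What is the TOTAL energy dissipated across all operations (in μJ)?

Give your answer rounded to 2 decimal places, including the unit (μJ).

Initial: C1(5μF, Q=19μC, V=3.80V), C2(3μF, Q=12μC, V=4.00V), C3(2μF, Q=11μC, V=5.50V), C4(2μF, Q=14μC, V=7.00V), C5(1μF, Q=12μC, V=12.00V)
Op 1: CLOSE 4-5: Q_total=26.00, C_total=3.00, V=8.67; Q4=17.33, Q5=8.67; dissipated=8.333
Op 2: CLOSE 2-1: Q_total=31.00, C_total=8.00, V=3.88; Q2=11.62, Q1=19.38; dissipated=0.037
Total dissipated: 8.371 μJ

Answer: 8.37 μJ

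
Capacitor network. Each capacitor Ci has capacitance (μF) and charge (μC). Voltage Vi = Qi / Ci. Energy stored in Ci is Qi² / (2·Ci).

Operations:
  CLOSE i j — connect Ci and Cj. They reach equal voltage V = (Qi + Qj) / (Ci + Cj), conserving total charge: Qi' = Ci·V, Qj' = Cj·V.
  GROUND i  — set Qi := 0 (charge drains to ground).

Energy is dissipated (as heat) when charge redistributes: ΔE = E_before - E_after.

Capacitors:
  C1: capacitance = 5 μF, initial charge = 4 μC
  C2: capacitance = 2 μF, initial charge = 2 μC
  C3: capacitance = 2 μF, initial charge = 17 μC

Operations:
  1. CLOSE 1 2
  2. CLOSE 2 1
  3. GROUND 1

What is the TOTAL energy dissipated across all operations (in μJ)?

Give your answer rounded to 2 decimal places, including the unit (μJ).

Initial: C1(5μF, Q=4μC, V=0.80V), C2(2μF, Q=2μC, V=1.00V), C3(2μF, Q=17μC, V=8.50V)
Op 1: CLOSE 1-2: Q_total=6.00, C_total=7.00, V=0.86; Q1=4.29, Q2=1.71; dissipated=0.029
Op 2: CLOSE 2-1: Q_total=6.00, C_total=7.00, V=0.86; Q2=1.71, Q1=4.29; dissipated=0.000
Op 3: GROUND 1: Q1=0; energy lost=1.837
Total dissipated: 1.865 μJ

Answer: 1.87 μJ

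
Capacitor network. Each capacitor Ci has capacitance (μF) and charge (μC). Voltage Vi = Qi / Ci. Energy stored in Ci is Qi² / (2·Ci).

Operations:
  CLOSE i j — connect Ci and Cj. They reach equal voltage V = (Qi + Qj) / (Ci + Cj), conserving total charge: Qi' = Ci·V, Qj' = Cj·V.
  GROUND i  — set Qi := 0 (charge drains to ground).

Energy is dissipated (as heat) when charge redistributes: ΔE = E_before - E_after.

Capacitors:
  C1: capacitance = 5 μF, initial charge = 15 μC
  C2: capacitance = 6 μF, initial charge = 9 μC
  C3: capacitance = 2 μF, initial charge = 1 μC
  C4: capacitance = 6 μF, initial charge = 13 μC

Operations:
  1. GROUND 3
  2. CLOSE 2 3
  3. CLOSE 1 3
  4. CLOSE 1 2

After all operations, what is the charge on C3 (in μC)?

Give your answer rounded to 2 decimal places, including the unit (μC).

Answer: 4.93 μC

Derivation:
Initial: C1(5μF, Q=15μC, V=3.00V), C2(6μF, Q=9μC, V=1.50V), C3(2μF, Q=1μC, V=0.50V), C4(6μF, Q=13μC, V=2.17V)
Op 1: GROUND 3: Q3=0; energy lost=0.250
Op 2: CLOSE 2-3: Q_total=9.00, C_total=8.00, V=1.12; Q2=6.75, Q3=2.25; dissipated=1.688
Op 3: CLOSE 1-3: Q_total=17.25, C_total=7.00, V=2.46; Q1=12.32, Q3=4.93; dissipated=2.511
Op 4: CLOSE 1-2: Q_total=19.07, C_total=11.00, V=1.73; Q1=8.67, Q2=10.40; dissipated=2.446
Final charges: Q1=8.67, Q2=10.40, Q3=4.93, Q4=13.00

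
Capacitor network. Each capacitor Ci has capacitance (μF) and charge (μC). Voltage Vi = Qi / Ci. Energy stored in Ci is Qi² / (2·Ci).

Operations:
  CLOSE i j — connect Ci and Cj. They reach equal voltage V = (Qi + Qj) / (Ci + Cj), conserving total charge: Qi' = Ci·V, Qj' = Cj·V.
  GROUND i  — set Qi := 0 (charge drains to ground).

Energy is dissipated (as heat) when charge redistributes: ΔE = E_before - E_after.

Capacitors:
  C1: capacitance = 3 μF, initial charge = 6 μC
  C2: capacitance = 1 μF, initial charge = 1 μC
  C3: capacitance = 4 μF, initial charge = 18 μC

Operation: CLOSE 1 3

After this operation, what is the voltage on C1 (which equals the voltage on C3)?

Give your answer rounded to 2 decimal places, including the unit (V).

Answer: 3.43 V

Derivation:
Initial: C1(3μF, Q=6μC, V=2.00V), C2(1μF, Q=1μC, V=1.00V), C3(4μF, Q=18μC, V=4.50V)
Op 1: CLOSE 1-3: Q_total=24.00, C_total=7.00, V=3.43; Q1=10.29, Q3=13.71; dissipated=5.357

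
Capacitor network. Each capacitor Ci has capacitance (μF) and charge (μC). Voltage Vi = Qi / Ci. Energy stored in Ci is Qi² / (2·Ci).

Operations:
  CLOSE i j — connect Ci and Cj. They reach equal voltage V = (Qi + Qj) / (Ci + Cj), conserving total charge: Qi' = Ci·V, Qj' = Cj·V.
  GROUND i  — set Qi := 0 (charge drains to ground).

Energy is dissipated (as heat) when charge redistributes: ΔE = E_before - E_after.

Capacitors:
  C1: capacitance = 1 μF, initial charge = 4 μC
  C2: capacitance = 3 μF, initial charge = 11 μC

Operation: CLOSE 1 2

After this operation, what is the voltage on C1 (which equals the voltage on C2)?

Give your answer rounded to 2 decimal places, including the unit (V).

Answer: 3.75 V

Derivation:
Initial: C1(1μF, Q=4μC, V=4.00V), C2(3μF, Q=11μC, V=3.67V)
Op 1: CLOSE 1-2: Q_total=15.00, C_total=4.00, V=3.75; Q1=3.75, Q2=11.25; dissipated=0.042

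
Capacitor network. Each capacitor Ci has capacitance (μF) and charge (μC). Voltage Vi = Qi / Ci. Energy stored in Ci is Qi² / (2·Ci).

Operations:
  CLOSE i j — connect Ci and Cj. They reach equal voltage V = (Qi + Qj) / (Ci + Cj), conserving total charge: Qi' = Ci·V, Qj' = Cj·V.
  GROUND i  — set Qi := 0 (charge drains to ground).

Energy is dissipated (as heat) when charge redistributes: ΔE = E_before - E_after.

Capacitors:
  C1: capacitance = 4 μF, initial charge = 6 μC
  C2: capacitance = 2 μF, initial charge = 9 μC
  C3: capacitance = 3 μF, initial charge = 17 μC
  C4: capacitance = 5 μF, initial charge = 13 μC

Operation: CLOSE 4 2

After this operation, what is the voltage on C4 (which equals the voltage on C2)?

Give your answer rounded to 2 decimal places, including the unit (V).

Answer: 3.14 V

Derivation:
Initial: C1(4μF, Q=6μC, V=1.50V), C2(2μF, Q=9μC, V=4.50V), C3(3μF, Q=17μC, V=5.67V), C4(5μF, Q=13μC, V=2.60V)
Op 1: CLOSE 4-2: Q_total=22.00, C_total=7.00, V=3.14; Q4=15.71, Q2=6.29; dissipated=2.579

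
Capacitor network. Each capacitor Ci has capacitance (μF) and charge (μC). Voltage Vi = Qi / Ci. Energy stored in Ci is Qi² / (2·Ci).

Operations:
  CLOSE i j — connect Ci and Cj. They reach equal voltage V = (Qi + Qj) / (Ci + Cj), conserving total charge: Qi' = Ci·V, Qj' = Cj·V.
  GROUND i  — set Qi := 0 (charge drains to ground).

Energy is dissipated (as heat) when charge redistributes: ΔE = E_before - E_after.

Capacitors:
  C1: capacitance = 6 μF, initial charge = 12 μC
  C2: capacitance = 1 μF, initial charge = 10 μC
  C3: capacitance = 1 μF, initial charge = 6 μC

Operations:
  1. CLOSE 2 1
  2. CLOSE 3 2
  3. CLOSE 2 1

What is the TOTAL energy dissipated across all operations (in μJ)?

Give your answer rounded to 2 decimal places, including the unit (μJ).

Answer: 30.34 μJ

Derivation:
Initial: C1(6μF, Q=12μC, V=2.00V), C2(1μF, Q=10μC, V=10.00V), C3(1μF, Q=6μC, V=6.00V)
Op 1: CLOSE 2-1: Q_total=22.00, C_total=7.00, V=3.14; Q2=3.14, Q1=18.86; dissipated=27.429
Op 2: CLOSE 3-2: Q_total=9.14, C_total=2.00, V=4.57; Q3=4.57, Q2=4.57; dissipated=2.041
Op 3: CLOSE 2-1: Q_total=23.43, C_total=7.00, V=3.35; Q2=3.35, Q1=20.08; dissipated=0.875
Total dissipated: 30.344 μJ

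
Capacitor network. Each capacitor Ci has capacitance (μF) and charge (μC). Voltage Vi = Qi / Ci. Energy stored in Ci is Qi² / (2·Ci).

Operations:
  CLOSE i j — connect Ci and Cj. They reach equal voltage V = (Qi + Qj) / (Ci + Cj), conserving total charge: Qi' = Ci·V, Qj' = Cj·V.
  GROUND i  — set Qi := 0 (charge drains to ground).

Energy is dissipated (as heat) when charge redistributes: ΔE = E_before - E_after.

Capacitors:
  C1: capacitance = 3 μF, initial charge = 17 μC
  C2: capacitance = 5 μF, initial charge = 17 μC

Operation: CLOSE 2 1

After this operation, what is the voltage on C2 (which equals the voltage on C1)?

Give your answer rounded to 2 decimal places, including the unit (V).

Answer: 4.25 V

Derivation:
Initial: C1(3μF, Q=17μC, V=5.67V), C2(5μF, Q=17μC, V=3.40V)
Op 1: CLOSE 2-1: Q_total=34.00, C_total=8.00, V=4.25; Q2=21.25, Q1=12.75; dissipated=4.817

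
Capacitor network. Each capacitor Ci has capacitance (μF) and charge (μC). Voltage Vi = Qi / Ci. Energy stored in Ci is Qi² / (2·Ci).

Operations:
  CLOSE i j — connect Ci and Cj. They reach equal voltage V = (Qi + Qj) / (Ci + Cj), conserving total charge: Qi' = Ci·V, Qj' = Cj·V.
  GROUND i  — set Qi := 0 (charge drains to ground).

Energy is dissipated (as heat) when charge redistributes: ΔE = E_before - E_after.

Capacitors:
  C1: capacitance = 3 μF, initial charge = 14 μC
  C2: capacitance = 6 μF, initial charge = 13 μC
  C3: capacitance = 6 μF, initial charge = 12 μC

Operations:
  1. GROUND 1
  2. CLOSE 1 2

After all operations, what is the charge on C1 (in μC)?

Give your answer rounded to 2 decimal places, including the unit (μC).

Answer: 4.33 μC

Derivation:
Initial: C1(3μF, Q=14μC, V=4.67V), C2(6μF, Q=13μC, V=2.17V), C3(6μF, Q=12μC, V=2.00V)
Op 1: GROUND 1: Q1=0; energy lost=32.667
Op 2: CLOSE 1-2: Q_total=13.00, C_total=9.00, V=1.44; Q1=4.33, Q2=8.67; dissipated=4.694
Final charges: Q1=4.33, Q2=8.67, Q3=12.00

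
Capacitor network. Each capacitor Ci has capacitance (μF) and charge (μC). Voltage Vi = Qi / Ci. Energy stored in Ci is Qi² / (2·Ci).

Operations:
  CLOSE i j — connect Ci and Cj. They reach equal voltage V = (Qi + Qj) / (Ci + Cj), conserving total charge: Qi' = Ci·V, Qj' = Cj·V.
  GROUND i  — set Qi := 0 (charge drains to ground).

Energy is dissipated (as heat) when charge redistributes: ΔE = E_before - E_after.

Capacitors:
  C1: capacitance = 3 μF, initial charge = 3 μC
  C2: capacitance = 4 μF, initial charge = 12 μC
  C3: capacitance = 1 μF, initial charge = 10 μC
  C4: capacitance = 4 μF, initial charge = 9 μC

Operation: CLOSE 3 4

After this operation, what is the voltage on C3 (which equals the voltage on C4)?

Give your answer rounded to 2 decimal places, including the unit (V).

Answer: 3.80 V

Derivation:
Initial: C1(3μF, Q=3μC, V=1.00V), C2(4μF, Q=12μC, V=3.00V), C3(1μF, Q=10μC, V=10.00V), C4(4μF, Q=9μC, V=2.25V)
Op 1: CLOSE 3-4: Q_total=19.00, C_total=5.00, V=3.80; Q3=3.80, Q4=15.20; dissipated=24.025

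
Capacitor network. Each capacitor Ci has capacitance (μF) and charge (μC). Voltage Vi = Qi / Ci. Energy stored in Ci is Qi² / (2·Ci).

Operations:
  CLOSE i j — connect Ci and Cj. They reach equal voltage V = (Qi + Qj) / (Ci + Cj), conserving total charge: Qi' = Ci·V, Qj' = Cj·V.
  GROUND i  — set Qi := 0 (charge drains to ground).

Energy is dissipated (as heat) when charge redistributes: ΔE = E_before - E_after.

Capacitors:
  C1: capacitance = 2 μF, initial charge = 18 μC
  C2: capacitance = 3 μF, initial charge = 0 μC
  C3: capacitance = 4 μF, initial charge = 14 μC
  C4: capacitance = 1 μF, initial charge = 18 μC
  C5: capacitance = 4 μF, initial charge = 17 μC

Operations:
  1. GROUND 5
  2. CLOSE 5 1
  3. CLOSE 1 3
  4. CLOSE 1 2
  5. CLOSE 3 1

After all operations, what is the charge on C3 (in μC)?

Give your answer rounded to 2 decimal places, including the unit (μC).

Answer: 10.67 μC

Derivation:
Initial: C1(2μF, Q=18μC, V=9.00V), C2(3μF, Q=0μC, V=0.00V), C3(4μF, Q=14μC, V=3.50V), C4(1μF, Q=18μC, V=18.00V), C5(4μF, Q=17μC, V=4.25V)
Op 1: GROUND 5: Q5=0; energy lost=36.125
Op 2: CLOSE 5-1: Q_total=18.00, C_total=6.00, V=3.00; Q5=12.00, Q1=6.00; dissipated=54.000
Op 3: CLOSE 1-3: Q_total=20.00, C_total=6.00, V=3.33; Q1=6.67, Q3=13.33; dissipated=0.167
Op 4: CLOSE 1-2: Q_total=6.67, C_total=5.00, V=1.33; Q1=2.67, Q2=4.00; dissipated=6.667
Op 5: CLOSE 3-1: Q_total=16.00, C_total=6.00, V=2.67; Q3=10.67, Q1=5.33; dissipated=2.667
Final charges: Q1=5.33, Q2=4.00, Q3=10.67, Q4=18.00, Q5=12.00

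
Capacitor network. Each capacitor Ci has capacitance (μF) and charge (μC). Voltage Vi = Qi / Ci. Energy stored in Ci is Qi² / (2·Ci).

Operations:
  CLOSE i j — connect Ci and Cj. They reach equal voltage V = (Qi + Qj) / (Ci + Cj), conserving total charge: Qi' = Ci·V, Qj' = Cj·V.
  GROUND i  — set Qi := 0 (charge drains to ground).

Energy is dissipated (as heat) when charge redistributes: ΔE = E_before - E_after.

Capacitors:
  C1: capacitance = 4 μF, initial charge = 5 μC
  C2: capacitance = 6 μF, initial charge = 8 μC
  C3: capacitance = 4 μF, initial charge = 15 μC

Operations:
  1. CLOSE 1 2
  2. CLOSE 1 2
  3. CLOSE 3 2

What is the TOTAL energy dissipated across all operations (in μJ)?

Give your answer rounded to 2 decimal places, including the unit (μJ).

Initial: C1(4μF, Q=5μC, V=1.25V), C2(6μF, Q=8μC, V=1.33V), C3(4μF, Q=15μC, V=3.75V)
Op 1: CLOSE 1-2: Q_total=13.00, C_total=10.00, V=1.30; Q1=5.20, Q2=7.80; dissipated=0.008
Op 2: CLOSE 1-2: Q_total=13.00, C_total=10.00, V=1.30; Q1=5.20, Q2=7.80; dissipated=0.000
Op 3: CLOSE 3-2: Q_total=22.80, C_total=10.00, V=2.28; Q3=9.12, Q2=13.68; dissipated=7.203
Total dissipated: 7.211 μJ

Answer: 7.21 μJ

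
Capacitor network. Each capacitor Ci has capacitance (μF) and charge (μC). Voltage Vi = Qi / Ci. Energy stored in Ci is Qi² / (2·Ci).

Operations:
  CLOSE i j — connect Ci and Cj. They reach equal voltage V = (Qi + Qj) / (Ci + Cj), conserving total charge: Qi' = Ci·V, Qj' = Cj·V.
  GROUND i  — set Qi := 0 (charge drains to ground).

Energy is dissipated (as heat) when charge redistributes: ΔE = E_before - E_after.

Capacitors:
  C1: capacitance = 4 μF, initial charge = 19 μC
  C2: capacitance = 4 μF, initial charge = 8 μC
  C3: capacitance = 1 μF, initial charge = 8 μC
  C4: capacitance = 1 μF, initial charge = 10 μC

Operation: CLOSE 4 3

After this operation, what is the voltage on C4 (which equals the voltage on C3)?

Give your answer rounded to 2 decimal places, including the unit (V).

Initial: C1(4μF, Q=19μC, V=4.75V), C2(4μF, Q=8μC, V=2.00V), C3(1μF, Q=8μC, V=8.00V), C4(1μF, Q=10μC, V=10.00V)
Op 1: CLOSE 4-3: Q_total=18.00, C_total=2.00, V=9.00; Q4=9.00, Q3=9.00; dissipated=1.000

Answer: 9.00 V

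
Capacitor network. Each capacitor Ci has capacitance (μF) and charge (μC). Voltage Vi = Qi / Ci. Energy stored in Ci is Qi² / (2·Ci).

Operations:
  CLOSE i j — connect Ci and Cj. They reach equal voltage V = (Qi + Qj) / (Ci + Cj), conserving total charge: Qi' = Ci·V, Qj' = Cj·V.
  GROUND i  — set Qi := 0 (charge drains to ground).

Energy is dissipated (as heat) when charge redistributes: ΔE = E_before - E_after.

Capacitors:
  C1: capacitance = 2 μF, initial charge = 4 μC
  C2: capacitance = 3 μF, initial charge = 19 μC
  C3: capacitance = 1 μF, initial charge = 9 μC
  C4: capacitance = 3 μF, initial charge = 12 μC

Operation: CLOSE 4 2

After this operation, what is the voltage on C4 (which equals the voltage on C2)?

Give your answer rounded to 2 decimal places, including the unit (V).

Answer: 5.17 V

Derivation:
Initial: C1(2μF, Q=4μC, V=2.00V), C2(3μF, Q=19μC, V=6.33V), C3(1μF, Q=9μC, V=9.00V), C4(3μF, Q=12μC, V=4.00V)
Op 1: CLOSE 4-2: Q_total=31.00, C_total=6.00, V=5.17; Q4=15.50, Q2=15.50; dissipated=4.083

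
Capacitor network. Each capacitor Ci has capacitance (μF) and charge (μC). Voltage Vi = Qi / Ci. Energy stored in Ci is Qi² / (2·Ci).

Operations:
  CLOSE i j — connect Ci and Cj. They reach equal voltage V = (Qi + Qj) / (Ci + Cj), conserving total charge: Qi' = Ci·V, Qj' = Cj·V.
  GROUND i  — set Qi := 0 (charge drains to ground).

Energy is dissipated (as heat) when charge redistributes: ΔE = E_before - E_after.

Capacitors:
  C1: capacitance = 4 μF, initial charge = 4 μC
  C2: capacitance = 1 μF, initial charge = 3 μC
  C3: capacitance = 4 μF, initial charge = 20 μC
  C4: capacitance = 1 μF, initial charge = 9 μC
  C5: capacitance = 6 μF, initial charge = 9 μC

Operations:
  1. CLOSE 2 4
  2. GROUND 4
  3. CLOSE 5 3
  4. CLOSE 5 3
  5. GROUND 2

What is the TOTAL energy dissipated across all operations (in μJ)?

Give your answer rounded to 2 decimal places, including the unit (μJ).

Answer: 59.70 μJ

Derivation:
Initial: C1(4μF, Q=4μC, V=1.00V), C2(1μF, Q=3μC, V=3.00V), C3(4μF, Q=20μC, V=5.00V), C4(1μF, Q=9μC, V=9.00V), C5(6μF, Q=9μC, V=1.50V)
Op 1: CLOSE 2-4: Q_total=12.00, C_total=2.00, V=6.00; Q2=6.00, Q4=6.00; dissipated=9.000
Op 2: GROUND 4: Q4=0; energy lost=18.000
Op 3: CLOSE 5-3: Q_total=29.00, C_total=10.00, V=2.90; Q5=17.40, Q3=11.60; dissipated=14.700
Op 4: CLOSE 5-3: Q_total=29.00, C_total=10.00, V=2.90; Q5=17.40, Q3=11.60; dissipated=0.000
Op 5: GROUND 2: Q2=0; energy lost=18.000
Total dissipated: 59.700 μJ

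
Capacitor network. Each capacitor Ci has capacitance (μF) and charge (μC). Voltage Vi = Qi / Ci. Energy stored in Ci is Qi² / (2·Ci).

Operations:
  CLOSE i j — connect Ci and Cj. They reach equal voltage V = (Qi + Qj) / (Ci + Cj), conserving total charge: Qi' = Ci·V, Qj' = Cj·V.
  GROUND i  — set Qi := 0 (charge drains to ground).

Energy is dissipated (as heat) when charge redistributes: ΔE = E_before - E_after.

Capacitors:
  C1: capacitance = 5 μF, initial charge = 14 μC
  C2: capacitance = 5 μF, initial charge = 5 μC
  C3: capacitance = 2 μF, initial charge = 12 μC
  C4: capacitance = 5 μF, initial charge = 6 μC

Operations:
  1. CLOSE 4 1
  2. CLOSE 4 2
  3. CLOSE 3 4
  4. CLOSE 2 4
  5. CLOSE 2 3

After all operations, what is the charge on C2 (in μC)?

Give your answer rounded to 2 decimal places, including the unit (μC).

Initial: C1(5μF, Q=14μC, V=2.80V), C2(5μF, Q=5μC, V=1.00V), C3(2μF, Q=12μC, V=6.00V), C4(5μF, Q=6μC, V=1.20V)
Op 1: CLOSE 4-1: Q_total=20.00, C_total=10.00, V=2.00; Q4=10.00, Q1=10.00; dissipated=3.200
Op 2: CLOSE 4-2: Q_total=15.00, C_total=10.00, V=1.50; Q4=7.50, Q2=7.50; dissipated=1.250
Op 3: CLOSE 3-4: Q_total=19.50, C_total=7.00, V=2.79; Q3=5.57, Q4=13.93; dissipated=14.464
Op 4: CLOSE 2-4: Q_total=21.43, C_total=10.00, V=2.14; Q2=10.71, Q4=10.71; dissipated=2.066
Op 5: CLOSE 2-3: Q_total=16.29, C_total=7.00, V=2.33; Q2=11.63, Q3=4.65; dissipated=0.295
Final charges: Q1=10.00, Q2=11.63, Q3=4.65, Q4=10.71

Answer: 11.63 μC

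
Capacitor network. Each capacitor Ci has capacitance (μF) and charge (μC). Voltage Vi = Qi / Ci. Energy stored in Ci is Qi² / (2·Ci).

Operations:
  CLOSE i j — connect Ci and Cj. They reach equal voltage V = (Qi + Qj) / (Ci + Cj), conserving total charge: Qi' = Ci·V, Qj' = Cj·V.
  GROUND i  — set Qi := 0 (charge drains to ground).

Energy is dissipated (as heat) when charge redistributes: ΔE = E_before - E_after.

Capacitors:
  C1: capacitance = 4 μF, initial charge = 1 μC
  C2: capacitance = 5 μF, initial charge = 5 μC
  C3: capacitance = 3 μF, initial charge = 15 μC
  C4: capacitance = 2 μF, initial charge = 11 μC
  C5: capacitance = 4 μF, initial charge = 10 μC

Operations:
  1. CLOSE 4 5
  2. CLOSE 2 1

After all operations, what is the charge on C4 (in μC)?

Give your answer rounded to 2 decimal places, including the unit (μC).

Initial: C1(4μF, Q=1μC, V=0.25V), C2(5μF, Q=5μC, V=1.00V), C3(3μF, Q=15μC, V=5.00V), C4(2μF, Q=11μC, V=5.50V), C5(4μF, Q=10μC, V=2.50V)
Op 1: CLOSE 4-5: Q_total=21.00, C_total=6.00, V=3.50; Q4=7.00, Q5=14.00; dissipated=6.000
Op 2: CLOSE 2-1: Q_total=6.00, C_total=9.00, V=0.67; Q2=3.33, Q1=2.67; dissipated=0.625
Final charges: Q1=2.67, Q2=3.33, Q3=15.00, Q4=7.00, Q5=14.00

Answer: 7.00 μC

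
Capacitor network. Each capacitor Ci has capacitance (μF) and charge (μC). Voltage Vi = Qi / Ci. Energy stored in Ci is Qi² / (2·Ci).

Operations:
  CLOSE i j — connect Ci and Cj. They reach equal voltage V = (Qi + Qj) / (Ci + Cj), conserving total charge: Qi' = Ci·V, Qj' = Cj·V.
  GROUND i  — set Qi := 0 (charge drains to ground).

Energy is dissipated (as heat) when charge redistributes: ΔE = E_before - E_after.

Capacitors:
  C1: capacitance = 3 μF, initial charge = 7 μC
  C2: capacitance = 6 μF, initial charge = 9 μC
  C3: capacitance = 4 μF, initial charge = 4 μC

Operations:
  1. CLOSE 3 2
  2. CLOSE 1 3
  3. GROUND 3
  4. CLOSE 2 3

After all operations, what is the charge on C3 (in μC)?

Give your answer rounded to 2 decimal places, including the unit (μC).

Initial: C1(3μF, Q=7μC, V=2.33V), C2(6μF, Q=9μC, V=1.50V), C3(4μF, Q=4μC, V=1.00V)
Op 1: CLOSE 3-2: Q_total=13.00, C_total=10.00, V=1.30; Q3=5.20, Q2=7.80; dissipated=0.300
Op 2: CLOSE 1-3: Q_total=12.20, C_total=7.00, V=1.74; Q1=5.23, Q3=6.97; dissipated=0.915
Op 3: GROUND 3: Q3=0; energy lost=6.075
Op 4: CLOSE 2-3: Q_total=7.80, C_total=10.00, V=0.78; Q2=4.68, Q3=3.12; dissipated=2.028
Final charges: Q1=5.23, Q2=4.68, Q3=3.12

Answer: 3.12 μC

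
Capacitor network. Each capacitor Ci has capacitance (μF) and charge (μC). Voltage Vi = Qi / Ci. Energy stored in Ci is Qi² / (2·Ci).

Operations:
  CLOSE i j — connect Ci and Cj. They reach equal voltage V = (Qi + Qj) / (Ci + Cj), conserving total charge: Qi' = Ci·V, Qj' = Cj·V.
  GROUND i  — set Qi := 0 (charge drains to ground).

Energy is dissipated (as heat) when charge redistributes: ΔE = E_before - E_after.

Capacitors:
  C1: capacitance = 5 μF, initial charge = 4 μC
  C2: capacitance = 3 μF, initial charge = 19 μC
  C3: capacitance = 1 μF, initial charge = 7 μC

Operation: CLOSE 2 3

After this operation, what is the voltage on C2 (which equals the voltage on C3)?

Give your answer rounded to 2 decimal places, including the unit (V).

Answer: 6.50 V

Derivation:
Initial: C1(5μF, Q=4μC, V=0.80V), C2(3μF, Q=19μC, V=6.33V), C3(1μF, Q=7μC, V=7.00V)
Op 1: CLOSE 2-3: Q_total=26.00, C_total=4.00, V=6.50; Q2=19.50, Q3=6.50; dissipated=0.167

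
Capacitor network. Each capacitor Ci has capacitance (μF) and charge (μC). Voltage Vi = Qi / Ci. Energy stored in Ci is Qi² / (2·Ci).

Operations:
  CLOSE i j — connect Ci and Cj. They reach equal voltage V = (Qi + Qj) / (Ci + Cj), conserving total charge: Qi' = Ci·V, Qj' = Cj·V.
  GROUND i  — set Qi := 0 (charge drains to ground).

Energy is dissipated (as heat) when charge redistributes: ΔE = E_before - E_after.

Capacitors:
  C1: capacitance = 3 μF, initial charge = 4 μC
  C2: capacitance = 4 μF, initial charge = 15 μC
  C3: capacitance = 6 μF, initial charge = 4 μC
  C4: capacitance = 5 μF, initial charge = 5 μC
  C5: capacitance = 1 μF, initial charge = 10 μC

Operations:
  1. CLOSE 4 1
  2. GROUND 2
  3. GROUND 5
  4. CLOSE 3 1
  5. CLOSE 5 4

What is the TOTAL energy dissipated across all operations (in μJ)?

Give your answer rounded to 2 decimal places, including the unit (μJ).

Answer: 78.97 μJ

Derivation:
Initial: C1(3μF, Q=4μC, V=1.33V), C2(4μF, Q=15μC, V=3.75V), C3(6μF, Q=4μC, V=0.67V), C4(5μF, Q=5μC, V=1.00V), C5(1μF, Q=10μC, V=10.00V)
Op 1: CLOSE 4-1: Q_total=9.00, C_total=8.00, V=1.12; Q4=5.62, Q1=3.38; dissipated=0.104
Op 2: GROUND 2: Q2=0; energy lost=28.125
Op 3: GROUND 5: Q5=0; energy lost=50.000
Op 4: CLOSE 3-1: Q_total=7.38, C_total=9.00, V=0.82; Q3=4.92, Q1=2.46; dissipated=0.210
Op 5: CLOSE 5-4: Q_total=5.62, C_total=6.00, V=0.94; Q5=0.94, Q4=4.69; dissipated=0.527
Total dissipated: 78.967 μJ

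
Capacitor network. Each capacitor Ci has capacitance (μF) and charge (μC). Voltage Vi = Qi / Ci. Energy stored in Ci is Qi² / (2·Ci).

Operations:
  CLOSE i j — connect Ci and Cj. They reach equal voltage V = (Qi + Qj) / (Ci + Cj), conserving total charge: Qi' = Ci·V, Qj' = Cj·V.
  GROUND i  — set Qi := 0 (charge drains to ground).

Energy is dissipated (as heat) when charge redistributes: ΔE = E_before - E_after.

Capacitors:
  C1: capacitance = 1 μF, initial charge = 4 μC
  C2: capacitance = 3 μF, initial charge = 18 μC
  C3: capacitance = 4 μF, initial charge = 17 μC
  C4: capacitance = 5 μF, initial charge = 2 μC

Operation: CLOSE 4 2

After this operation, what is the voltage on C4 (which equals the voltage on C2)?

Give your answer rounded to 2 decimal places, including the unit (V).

Answer: 2.50 V

Derivation:
Initial: C1(1μF, Q=4μC, V=4.00V), C2(3μF, Q=18μC, V=6.00V), C3(4μF, Q=17μC, V=4.25V), C4(5μF, Q=2μC, V=0.40V)
Op 1: CLOSE 4-2: Q_total=20.00, C_total=8.00, V=2.50; Q4=12.50, Q2=7.50; dissipated=29.400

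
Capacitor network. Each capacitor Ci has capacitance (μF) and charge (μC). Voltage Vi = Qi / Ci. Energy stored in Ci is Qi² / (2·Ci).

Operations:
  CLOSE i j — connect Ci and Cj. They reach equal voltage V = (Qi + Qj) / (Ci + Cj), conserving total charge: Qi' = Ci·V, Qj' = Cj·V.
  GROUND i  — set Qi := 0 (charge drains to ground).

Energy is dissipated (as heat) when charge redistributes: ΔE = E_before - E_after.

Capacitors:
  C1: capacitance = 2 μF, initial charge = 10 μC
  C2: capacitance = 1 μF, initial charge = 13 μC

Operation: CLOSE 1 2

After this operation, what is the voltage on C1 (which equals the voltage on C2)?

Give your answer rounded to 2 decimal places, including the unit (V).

Initial: C1(2μF, Q=10μC, V=5.00V), C2(1μF, Q=13μC, V=13.00V)
Op 1: CLOSE 1-2: Q_total=23.00, C_total=3.00, V=7.67; Q1=15.33, Q2=7.67; dissipated=21.333

Answer: 7.67 V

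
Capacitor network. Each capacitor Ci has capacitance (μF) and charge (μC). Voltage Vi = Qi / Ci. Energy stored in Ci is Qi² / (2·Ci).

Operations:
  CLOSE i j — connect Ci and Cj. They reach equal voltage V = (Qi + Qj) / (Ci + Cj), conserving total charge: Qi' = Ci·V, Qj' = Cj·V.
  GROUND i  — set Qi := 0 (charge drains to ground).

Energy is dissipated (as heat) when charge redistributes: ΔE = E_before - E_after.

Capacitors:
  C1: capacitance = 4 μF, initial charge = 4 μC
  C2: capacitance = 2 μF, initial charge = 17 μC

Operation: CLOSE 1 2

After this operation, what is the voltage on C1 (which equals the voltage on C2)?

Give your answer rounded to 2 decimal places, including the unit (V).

Initial: C1(4μF, Q=4μC, V=1.00V), C2(2μF, Q=17μC, V=8.50V)
Op 1: CLOSE 1-2: Q_total=21.00, C_total=6.00, V=3.50; Q1=14.00, Q2=7.00; dissipated=37.500

Answer: 3.50 V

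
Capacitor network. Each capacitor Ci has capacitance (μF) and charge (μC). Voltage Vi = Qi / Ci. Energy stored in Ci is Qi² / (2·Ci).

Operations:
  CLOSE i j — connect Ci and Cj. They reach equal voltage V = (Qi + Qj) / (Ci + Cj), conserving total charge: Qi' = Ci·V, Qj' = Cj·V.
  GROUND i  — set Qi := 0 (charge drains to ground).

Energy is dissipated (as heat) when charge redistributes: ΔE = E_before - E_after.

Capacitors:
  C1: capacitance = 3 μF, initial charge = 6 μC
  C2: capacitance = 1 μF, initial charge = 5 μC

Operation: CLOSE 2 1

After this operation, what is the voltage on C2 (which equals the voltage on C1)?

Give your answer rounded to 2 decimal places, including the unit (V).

Answer: 2.75 V

Derivation:
Initial: C1(3μF, Q=6μC, V=2.00V), C2(1μF, Q=5μC, V=5.00V)
Op 1: CLOSE 2-1: Q_total=11.00, C_total=4.00, V=2.75; Q2=2.75, Q1=8.25; dissipated=3.375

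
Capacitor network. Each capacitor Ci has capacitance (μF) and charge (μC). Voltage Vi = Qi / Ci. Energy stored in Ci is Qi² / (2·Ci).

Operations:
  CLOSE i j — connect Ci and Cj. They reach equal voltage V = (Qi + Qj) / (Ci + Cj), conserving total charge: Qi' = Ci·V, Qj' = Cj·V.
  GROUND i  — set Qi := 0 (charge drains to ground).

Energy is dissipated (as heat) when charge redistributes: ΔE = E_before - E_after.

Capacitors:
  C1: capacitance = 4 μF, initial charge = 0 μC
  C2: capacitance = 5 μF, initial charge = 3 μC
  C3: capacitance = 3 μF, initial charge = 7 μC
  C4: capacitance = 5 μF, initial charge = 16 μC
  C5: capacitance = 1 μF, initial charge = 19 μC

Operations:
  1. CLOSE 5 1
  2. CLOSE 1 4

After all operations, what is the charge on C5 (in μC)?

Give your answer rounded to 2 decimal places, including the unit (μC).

Answer: 3.80 μC

Derivation:
Initial: C1(4μF, Q=0μC, V=0.00V), C2(5μF, Q=3μC, V=0.60V), C3(3μF, Q=7μC, V=2.33V), C4(5μF, Q=16μC, V=3.20V), C5(1μF, Q=19μC, V=19.00V)
Op 1: CLOSE 5-1: Q_total=19.00, C_total=5.00, V=3.80; Q5=3.80, Q1=15.20; dissipated=144.400
Op 2: CLOSE 1-4: Q_total=31.20, C_total=9.00, V=3.47; Q1=13.87, Q4=17.33; dissipated=0.400
Final charges: Q1=13.87, Q2=3.00, Q3=7.00, Q4=17.33, Q5=3.80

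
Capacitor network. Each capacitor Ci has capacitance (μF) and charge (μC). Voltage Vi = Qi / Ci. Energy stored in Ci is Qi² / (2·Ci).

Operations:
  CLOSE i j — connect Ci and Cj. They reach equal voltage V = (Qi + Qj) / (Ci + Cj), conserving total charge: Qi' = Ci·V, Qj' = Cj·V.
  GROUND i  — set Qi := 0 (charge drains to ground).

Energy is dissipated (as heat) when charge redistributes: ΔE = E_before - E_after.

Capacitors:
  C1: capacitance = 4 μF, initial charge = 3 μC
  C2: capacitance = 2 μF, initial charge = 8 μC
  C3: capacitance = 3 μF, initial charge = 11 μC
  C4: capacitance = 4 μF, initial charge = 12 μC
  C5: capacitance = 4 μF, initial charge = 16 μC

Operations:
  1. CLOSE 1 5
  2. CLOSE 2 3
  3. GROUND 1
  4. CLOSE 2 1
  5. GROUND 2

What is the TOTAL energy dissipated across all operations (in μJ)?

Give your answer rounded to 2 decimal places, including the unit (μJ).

Initial: C1(4μF, Q=3μC, V=0.75V), C2(2μF, Q=8μC, V=4.00V), C3(3μF, Q=11μC, V=3.67V), C4(4μF, Q=12μC, V=3.00V), C5(4μF, Q=16μC, V=4.00V)
Op 1: CLOSE 1-5: Q_total=19.00, C_total=8.00, V=2.38; Q1=9.50, Q5=9.50; dissipated=10.562
Op 2: CLOSE 2-3: Q_total=19.00, C_total=5.00, V=3.80; Q2=7.60, Q3=11.40; dissipated=0.067
Op 3: GROUND 1: Q1=0; energy lost=11.281
Op 4: CLOSE 2-1: Q_total=7.60, C_total=6.00, V=1.27; Q2=2.53, Q1=5.07; dissipated=9.627
Op 5: GROUND 2: Q2=0; energy lost=1.604
Total dissipated: 33.142 μJ

Answer: 33.14 μJ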